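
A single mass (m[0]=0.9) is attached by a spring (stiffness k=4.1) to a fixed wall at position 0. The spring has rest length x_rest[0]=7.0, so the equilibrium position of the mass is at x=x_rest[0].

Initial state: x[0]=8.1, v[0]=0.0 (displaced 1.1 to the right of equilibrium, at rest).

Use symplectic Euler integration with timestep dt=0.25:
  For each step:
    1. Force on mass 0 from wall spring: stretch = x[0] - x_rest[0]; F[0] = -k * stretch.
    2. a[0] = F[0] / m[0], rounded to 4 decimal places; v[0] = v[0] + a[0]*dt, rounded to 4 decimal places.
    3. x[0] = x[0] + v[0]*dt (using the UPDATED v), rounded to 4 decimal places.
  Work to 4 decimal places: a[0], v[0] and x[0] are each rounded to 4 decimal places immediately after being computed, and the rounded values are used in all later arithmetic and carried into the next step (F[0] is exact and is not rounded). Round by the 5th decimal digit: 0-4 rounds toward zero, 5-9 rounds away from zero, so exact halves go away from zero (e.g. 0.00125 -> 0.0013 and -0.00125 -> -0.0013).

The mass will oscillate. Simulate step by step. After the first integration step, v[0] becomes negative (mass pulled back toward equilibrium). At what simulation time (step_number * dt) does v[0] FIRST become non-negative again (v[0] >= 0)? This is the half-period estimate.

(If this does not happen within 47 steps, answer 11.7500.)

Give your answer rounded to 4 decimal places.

Step 0: x=[8.1000] v=[0.0000]
Step 1: x=[7.7868] v=[-1.2528]
Step 2: x=[7.2496] v=[-2.1489]
Step 3: x=[6.6413] v=[-2.4332]
Step 4: x=[6.1351] v=[-2.0247]
Step 5: x=[5.8752] v=[-1.0397]
Step 6: x=[5.9355] v=[0.2413]
First v>=0 after going negative at step 6, time=1.5000

Answer: 1.5000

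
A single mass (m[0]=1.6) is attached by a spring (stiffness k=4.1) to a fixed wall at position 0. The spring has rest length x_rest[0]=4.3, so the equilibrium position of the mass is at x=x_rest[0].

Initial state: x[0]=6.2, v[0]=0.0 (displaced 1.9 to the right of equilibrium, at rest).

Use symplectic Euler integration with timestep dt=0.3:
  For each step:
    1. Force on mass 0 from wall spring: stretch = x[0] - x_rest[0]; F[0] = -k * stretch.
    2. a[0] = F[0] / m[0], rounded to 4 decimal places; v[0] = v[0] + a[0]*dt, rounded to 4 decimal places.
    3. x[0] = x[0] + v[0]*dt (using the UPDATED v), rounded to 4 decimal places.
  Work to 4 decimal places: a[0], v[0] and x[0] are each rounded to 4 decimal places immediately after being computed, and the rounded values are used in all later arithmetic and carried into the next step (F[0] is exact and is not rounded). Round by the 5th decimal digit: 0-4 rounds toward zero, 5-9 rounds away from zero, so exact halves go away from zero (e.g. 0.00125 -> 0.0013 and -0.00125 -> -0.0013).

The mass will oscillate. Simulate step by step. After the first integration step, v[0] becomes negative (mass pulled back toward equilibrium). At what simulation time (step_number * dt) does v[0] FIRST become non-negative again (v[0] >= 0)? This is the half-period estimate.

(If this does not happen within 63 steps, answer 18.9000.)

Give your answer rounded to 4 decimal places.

Step 0: x=[6.2000] v=[0.0000]
Step 1: x=[5.7618] v=[-1.4606]
Step 2: x=[4.9865] v=[-2.5844]
Step 3: x=[4.0528] v=[-3.1122]
Step 4: x=[3.1761] v=[-2.9222]
Step 5: x=[2.5586] v=[-2.0582]
Step 6: x=[2.3428] v=[-0.7195]
Step 7: x=[2.5783] v=[0.7851]
First v>=0 after going negative at step 7, time=2.1000

Answer: 2.1000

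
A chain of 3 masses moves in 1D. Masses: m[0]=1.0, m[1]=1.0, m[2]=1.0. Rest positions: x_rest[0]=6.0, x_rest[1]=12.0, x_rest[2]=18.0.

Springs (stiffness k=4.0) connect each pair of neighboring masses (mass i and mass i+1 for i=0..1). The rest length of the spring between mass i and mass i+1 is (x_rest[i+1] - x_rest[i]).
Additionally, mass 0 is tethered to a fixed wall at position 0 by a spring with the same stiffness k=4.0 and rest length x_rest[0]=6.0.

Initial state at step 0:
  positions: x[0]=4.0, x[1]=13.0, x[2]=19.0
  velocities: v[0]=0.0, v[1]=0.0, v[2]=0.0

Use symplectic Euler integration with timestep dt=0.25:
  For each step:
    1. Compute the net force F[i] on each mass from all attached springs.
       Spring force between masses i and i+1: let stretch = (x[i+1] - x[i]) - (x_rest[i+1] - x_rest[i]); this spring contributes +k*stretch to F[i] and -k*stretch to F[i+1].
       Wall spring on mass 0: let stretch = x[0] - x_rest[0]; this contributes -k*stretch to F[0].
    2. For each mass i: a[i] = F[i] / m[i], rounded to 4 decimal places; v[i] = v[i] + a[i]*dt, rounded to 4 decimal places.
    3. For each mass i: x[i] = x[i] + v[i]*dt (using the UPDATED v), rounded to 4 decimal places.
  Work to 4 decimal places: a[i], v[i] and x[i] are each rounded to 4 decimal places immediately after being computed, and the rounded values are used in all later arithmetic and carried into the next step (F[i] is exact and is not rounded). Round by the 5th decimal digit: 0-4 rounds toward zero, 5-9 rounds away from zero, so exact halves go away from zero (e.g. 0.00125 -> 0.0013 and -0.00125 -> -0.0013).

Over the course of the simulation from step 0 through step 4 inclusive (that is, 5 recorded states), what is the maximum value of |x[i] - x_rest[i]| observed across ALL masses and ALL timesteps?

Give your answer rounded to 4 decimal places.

Step 0: x=[4.0000 13.0000 19.0000] v=[0.0000 0.0000 0.0000]
Step 1: x=[5.2500 12.2500 19.0000] v=[5.0000 -3.0000 0.0000]
Step 2: x=[6.9375 11.4375 18.8125] v=[6.7500 -3.2500 -0.7500]
Step 3: x=[8.0156 11.3438 18.2813] v=[4.3125 -0.3750 -2.1250]
Step 4: x=[7.9219 12.1524 17.5157] v=[-0.3749 3.2343 -3.0625]
Max displacement = 2.0156

Answer: 2.0156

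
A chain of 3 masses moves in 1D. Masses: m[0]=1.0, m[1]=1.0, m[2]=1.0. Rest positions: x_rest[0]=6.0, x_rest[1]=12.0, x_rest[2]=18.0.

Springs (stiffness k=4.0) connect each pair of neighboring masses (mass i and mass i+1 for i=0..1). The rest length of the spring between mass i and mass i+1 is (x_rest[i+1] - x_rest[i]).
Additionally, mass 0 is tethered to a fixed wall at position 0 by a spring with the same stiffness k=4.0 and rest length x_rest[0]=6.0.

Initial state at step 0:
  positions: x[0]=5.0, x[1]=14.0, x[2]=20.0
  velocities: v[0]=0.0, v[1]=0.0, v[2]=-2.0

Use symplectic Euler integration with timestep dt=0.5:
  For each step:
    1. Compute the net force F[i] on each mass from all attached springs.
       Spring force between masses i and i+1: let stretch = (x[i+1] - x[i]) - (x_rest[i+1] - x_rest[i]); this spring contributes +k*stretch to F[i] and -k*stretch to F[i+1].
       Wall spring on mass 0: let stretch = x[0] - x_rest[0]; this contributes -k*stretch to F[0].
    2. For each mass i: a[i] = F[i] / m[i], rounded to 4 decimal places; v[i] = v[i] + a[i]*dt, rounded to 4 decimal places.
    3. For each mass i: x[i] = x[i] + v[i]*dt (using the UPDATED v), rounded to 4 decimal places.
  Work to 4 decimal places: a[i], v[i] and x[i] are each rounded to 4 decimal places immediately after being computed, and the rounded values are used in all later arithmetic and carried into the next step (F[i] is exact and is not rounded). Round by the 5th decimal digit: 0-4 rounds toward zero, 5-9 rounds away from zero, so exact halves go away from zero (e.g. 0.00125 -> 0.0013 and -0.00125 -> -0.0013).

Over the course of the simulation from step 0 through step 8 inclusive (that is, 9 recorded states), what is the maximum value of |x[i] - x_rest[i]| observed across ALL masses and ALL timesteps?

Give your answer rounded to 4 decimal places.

Answer: 4.0000

Derivation:
Step 0: x=[5.0000 14.0000 20.0000] v=[0.0000 0.0000 -2.0000]
Step 1: x=[9.0000 11.0000 19.0000] v=[8.0000 -6.0000 -2.0000]
Step 2: x=[6.0000 14.0000 16.0000] v=[-6.0000 6.0000 -6.0000]
Step 3: x=[5.0000 11.0000 17.0000] v=[-2.0000 -6.0000 2.0000]
Step 4: x=[5.0000 8.0000 18.0000] v=[0.0000 -6.0000 2.0000]
Step 5: x=[3.0000 12.0000 15.0000] v=[-4.0000 8.0000 -6.0000]
Step 6: x=[7.0000 10.0000 15.0000] v=[8.0000 -4.0000 0.0000]
Step 7: x=[7.0000 10.0000 16.0000] v=[0.0000 0.0000 2.0000]
Step 8: x=[3.0000 13.0000 17.0000] v=[-8.0000 6.0000 2.0000]
Max displacement = 4.0000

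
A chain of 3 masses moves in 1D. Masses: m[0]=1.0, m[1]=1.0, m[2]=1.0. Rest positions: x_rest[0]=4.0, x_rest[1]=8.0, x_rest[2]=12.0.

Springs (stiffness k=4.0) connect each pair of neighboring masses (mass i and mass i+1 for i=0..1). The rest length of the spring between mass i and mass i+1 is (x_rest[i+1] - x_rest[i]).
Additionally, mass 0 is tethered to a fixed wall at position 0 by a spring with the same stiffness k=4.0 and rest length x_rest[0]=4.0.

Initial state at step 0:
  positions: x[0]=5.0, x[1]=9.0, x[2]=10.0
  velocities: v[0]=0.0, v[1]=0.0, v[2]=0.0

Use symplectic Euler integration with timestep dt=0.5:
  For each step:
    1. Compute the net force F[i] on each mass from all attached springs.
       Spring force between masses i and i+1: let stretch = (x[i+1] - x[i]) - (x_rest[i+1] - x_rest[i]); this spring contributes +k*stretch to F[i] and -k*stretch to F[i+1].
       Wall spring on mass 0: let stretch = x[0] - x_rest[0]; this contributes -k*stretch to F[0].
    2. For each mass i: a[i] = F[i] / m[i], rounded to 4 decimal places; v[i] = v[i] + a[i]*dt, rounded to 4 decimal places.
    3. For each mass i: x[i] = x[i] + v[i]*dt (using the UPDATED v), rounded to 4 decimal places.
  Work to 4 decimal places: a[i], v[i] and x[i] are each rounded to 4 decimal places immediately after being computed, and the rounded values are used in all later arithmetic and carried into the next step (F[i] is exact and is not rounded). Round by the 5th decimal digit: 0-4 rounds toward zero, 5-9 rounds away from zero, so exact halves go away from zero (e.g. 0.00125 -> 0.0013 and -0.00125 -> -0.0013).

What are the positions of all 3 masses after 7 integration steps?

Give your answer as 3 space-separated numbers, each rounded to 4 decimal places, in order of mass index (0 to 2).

Answer: 3.0000 7.0000 14.0000

Derivation:
Step 0: x=[5.0000 9.0000 10.0000] v=[0.0000 0.0000 0.0000]
Step 1: x=[4.0000 6.0000 13.0000] v=[-2.0000 -6.0000 6.0000]
Step 2: x=[1.0000 8.0000 13.0000] v=[-6.0000 4.0000 0.0000]
Step 3: x=[4.0000 8.0000 12.0000] v=[6.0000 0.0000 -2.0000]
Step 4: x=[7.0000 8.0000 11.0000] v=[6.0000 0.0000 -2.0000]
Step 5: x=[4.0000 10.0000 11.0000] v=[-6.0000 4.0000 0.0000]
Step 6: x=[3.0000 7.0000 14.0000] v=[-2.0000 -6.0000 6.0000]
Step 7: x=[3.0000 7.0000 14.0000] v=[0.0000 0.0000 0.0000]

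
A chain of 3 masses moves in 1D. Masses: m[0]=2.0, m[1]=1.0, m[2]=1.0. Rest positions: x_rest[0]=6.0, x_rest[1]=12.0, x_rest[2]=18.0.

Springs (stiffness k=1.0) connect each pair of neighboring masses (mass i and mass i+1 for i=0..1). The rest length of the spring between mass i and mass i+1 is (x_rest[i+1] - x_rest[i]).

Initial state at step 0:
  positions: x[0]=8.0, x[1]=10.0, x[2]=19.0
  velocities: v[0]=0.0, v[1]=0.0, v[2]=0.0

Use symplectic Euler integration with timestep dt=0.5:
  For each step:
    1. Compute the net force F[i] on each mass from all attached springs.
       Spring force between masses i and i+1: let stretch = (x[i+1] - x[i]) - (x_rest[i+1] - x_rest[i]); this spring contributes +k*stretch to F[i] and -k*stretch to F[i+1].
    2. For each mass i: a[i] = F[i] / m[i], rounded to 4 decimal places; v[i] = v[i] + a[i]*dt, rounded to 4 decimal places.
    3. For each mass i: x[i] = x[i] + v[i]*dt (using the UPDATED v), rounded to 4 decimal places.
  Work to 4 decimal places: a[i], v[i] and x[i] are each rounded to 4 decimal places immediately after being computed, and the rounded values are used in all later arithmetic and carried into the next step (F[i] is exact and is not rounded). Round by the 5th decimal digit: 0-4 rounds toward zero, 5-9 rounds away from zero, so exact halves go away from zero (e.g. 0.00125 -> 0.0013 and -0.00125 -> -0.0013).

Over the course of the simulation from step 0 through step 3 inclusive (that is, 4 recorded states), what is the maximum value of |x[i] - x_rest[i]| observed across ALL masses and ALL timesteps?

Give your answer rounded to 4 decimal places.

Step 0: x=[8.0000 10.0000 19.0000] v=[0.0000 0.0000 0.0000]
Step 1: x=[7.5000 11.7500 18.2500] v=[-1.0000 3.5000 -1.5000]
Step 2: x=[6.7813 14.0625 17.3750] v=[-1.4375 4.6250 -1.7500]
Step 3: x=[6.2227 15.3829 17.1719] v=[-1.1172 2.6407 -0.4063]
Max displacement = 3.3829

Answer: 3.3829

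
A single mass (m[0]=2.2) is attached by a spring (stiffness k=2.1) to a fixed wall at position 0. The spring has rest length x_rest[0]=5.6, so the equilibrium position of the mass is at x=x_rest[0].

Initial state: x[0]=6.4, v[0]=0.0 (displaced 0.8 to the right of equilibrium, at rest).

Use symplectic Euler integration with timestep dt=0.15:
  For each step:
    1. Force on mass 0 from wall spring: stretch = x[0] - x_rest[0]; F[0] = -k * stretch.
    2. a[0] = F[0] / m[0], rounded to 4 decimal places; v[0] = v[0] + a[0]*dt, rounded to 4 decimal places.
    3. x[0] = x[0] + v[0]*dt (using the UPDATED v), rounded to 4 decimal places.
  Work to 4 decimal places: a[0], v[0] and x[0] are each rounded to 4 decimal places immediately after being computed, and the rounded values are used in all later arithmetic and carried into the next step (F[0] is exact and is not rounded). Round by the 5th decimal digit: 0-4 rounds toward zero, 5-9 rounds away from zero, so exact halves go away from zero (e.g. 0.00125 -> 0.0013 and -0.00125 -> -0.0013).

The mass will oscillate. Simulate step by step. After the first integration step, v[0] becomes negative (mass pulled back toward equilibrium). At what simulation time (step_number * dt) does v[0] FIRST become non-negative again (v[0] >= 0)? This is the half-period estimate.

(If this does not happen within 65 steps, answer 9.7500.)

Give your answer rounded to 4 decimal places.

Answer: 3.3000

Derivation:
Step 0: x=[6.4000] v=[0.0000]
Step 1: x=[6.3828] v=[-0.1145]
Step 2: x=[6.3488] v=[-0.2266]
Step 3: x=[6.2987] v=[-0.3338]
Step 4: x=[6.2336] v=[-0.4338]
Step 5: x=[6.1549] v=[-0.5245]
Step 6: x=[6.0643] v=[-0.6040]
Step 7: x=[5.9637] v=[-0.6705]
Step 8: x=[5.8553] v=[-0.7226]
Step 9: x=[5.7414] v=[-0.7592]
Step 10: x=[5.6245] v=[-0.7795]
Step 11: x=[5.5071] v=[-0.7830]
Step 12: x=[5.3916] v=[-0.7697]
Step 13: x=[5.2806] v=[-0.7399]
Step 14: x=[5.1765] v=[-0.6942]
Step 15: x=[5.0815] v=[-0.6336]
Step 16: x=[4.9976] v=[-0.5594]
Step 17: x=[4.9266] v=[-0.4732]
Step 18: x=[4.8701] v=[-0.3768]
Step 19: x=[4.8293] v=[-0.2723]
Step 20: x=[4.8050] v=[-0.1619]
Step 21: x=[4.7978] v=[-0.0481]
Step 22: x=[4.8078] v=[0.0668]
First v>=0 after going negative at step 22, time=3.3000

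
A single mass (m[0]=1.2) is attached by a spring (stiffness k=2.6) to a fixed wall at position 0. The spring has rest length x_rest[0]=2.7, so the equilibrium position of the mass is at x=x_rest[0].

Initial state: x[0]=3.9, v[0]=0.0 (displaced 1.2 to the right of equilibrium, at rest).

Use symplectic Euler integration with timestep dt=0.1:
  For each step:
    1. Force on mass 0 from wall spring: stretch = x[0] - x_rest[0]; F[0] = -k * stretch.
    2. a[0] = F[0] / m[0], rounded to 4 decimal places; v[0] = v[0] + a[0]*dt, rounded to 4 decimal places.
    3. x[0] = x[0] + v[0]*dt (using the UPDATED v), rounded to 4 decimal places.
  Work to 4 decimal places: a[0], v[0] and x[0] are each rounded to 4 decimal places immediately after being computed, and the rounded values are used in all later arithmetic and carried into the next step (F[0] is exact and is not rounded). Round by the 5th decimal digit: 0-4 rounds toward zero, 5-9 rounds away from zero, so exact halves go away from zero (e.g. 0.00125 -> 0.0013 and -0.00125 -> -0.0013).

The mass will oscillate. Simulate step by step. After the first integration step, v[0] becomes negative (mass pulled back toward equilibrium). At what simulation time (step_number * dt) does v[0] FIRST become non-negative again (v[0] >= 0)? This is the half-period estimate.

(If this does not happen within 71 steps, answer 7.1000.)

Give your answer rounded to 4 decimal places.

Step 0: x=[3.9000] v=[0.0000]
Step 1: x=[3.8740] v=[-0.2600]
Step 2: x=[3.8226] v=[-0.5144]
Step 3: x=[3.7468] v=[-0.7576]
Step 4: x=[3.6484] v=[-0.9844]
Step 5: x=[3.5294] v=[-1.1899]
Step 6: x=[3.3924] v=[-1.3696]
Step 7: x=[3.2404] v=[-1.5196]
Step 8: x=[3.0767] v=[-1.6367]
Step 9: x=[2.9049] v=[-1.7183]
Step 10: x=[2.7286] v=[-1.7627]
Step 11: x=[2.5517] v=[-1.7689]
Step 12: x=[2.3780] v=[-1.7368]
Step 13: x=[2.2113] v=[-1.6670]
Step 14: x=[2.0552] v=[-1.5611]
Step 15: x=[1.9131] v=[-1.4214]
Step 16: x=[1.7880] v=[-1.2509]
Step 17: x=[1.6827] v=[-1.0533]
Step 18: x=[1.5994] v=[-0.8329]
Step 19: x=[1.5400] v=[-0.5944]
Step 20: x=[1.5057] v=[-0.3431]
Step 21: x=[1.4973] v=[-0.0843]
Step 22: x=[1.5149] v=[0.1763]
First v>=0 after going negative at step 22, time=2.2000

Answer: 2.2000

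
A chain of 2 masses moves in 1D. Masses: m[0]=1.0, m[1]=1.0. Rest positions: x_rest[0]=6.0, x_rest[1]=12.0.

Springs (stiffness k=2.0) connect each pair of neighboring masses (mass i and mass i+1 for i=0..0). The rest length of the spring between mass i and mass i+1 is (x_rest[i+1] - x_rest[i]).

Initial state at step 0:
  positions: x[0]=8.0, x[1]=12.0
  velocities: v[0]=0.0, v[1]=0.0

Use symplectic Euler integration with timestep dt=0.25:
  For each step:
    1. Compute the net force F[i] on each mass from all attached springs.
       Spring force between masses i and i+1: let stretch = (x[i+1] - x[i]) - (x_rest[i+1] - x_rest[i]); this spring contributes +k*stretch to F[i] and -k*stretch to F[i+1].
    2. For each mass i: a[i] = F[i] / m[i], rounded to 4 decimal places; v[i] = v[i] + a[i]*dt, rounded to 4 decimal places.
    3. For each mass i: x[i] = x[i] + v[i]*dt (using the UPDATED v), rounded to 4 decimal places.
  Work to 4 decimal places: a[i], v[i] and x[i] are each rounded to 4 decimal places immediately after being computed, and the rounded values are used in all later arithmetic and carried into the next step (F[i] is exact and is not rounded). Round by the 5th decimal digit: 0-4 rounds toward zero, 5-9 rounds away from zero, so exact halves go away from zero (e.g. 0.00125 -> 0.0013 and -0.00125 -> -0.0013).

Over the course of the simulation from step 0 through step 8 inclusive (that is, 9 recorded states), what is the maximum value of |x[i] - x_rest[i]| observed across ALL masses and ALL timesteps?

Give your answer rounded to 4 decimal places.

Step 0: x=[8.0000 12.0000] v=[0.0000 0.0000]
Step 1: x=[7.7500 12.2500] v=[-1.0000 1.0000]
Step 2: x=[7.3125 12.6875] v=[-1.7500 1.7500]
Step 3: x=[6.7969 13.2031] v=[-2.0625 2.0625]
Step 4: x=[6.3321 13.6680] v=[-1.8594 1.8594]
Step 5: x=[6.0342 13.9659] v=[-1.1915 1.1915]
Step 6: x=[5.9778 14.0223] v=[-0.2257 0.2257]
Step 7: x=[6.1770 13.8232] v=[0.7966 -0.7966]
Step 8: x=[6.5819 13.4183] v=[1.6197 -1.6197]
Max displacement = 2.0223

Answer: 2.0223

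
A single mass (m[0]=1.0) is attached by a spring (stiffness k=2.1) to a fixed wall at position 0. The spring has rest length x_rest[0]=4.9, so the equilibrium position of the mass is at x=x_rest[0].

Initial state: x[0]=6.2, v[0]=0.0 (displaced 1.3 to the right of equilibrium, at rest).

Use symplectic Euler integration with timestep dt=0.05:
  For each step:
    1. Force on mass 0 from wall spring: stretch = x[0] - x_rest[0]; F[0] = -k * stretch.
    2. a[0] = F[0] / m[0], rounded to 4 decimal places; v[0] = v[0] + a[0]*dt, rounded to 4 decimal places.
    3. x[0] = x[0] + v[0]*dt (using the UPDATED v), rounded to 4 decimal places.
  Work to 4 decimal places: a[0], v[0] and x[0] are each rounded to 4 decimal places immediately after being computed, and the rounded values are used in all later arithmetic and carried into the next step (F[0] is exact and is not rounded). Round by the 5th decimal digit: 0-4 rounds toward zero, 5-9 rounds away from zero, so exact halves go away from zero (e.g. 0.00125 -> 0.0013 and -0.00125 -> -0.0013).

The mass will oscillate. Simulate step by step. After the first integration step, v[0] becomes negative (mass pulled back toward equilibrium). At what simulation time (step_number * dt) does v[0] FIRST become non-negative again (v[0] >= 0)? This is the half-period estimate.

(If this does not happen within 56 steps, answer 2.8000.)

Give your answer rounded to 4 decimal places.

Answer: 2.2000

Derivation:
Step 0: x=[6.2000] v=[0.0000]
Step 1: x=[6.1932] v=[-0.1365]
Step 2: x=[6.1796] v=[-0.2723]
Step 3: x=[6.1593] v=[-0.4067]
Step 4: x=[6.1324] v=[-0.5389]
Step 5: x=[6.0990] v=[-0.6683]
Step 6: x=[6.0593] v=[-0.7942]
Step 7: x=[6.0135] v=[-0.9159]
Step 8: x=[5.9619] v=[-1.0328]
Step 9: x=[5.9047] v=[-1.1443]
Step 10: x=[5.8422] v=[-1.2498]
Step 11: x=[5.7748] v=[-1.3487]
Step 12: x=[5.7028] v=[-1.4406]
Step 13: x=[5.6266] v=[-1.5249]
Step 14: x=[5.5465] v=[-1.6012]
Step 15: x=[5.4630] v=[-1.6691]
Step 16: x=[5.3766] v=[-1.7282]
Step 17: x=[5.2877] v=[-1.7782]
Step 18: x=[5.1968] v=[-1.8189]
Step 19: x=[5.1043] v=[-1.8501]
Step 20: x=[5.0107] v=[-1.8716]
Step 21: x=[4.9165] v=[-1.8832]
Step 22: x=[4.8223] v=[-1.8849]
Step 23: x=[4.7285] v=[-1.8767]
Step 24: x=[4.6356] v=[-1.8587]
Step 25: x=[4.5441] v=[-1.8309]
Step 26: x=[4.4544] v=[-1.7935]
Step 27: x=[4.3671] v=[-1.7467]
Step 28: x=[4.2826] v=[-1.6907]
Step 29: x=[4.2013] v=[-1.6259]
Step 30: x=[4.1237] v=[-1.5525]
Step 31: x=[4.0502] v=[-1.4710]
Step 32: x=[3.9811] v=[-1.3818]
Step 33: x=[3.9168] v=[-1.2853]
Step 34: x=[3.8577] v=[-1.1821]
Step 35: x=[3.8041] v=[-1.0727]
Step 36: x=[3.7562] v=[-0.9576]
Step 37: x=[3.7143] v=[-0.8375]
Step 38: x=[3.6787] v=[-0.7130]
Step 39: x=[3.6495] v=[-0.5848]
Step 40: x=[3.6268] v=[-0.4535]
Step 41: x=[3.6108] v=[-0.3198]
Step 42: x=[3.6016] v=[-0.1844]
Step 43: x=[3.5992] v=[-0.0481]
Step 44: x=[3.6036] v=[0.0885]
First v>=0 after going negative at step 44, time=2.2000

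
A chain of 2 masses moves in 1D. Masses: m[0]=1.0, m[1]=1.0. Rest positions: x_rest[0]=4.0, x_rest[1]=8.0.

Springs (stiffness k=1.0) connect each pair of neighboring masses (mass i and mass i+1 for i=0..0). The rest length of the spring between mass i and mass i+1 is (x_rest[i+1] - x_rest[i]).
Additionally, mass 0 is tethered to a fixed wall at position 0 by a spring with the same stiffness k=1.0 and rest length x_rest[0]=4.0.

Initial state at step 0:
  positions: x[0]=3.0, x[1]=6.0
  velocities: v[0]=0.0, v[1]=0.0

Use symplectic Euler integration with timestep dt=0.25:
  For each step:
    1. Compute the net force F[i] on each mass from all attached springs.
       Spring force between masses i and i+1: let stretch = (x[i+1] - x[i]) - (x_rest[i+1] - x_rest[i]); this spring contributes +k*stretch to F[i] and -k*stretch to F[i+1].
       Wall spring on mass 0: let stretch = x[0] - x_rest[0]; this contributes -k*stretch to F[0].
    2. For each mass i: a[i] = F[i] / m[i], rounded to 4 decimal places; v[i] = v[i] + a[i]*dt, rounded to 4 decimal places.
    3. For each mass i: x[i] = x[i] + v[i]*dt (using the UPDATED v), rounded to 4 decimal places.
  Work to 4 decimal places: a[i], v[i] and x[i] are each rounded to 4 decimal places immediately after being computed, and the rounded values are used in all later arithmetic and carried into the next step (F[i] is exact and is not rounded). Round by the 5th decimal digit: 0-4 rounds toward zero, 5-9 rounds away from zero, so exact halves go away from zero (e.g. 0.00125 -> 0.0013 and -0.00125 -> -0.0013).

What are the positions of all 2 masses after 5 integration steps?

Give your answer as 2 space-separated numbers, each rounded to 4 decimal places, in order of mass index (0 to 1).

Step 0: x=[3.0000 6.0000] v=[0.0000 0.0000]
Step 1: x=[3.0000 6.0625] v=[0.0000 0.2500]
Step 2: x=[3.0039 6.1836] v=[0.0156 0.4844]
Step 3: x=[3.0188 6.3560] v=[0.0596 0.6895]
Step 4: x=[3.0536 6.5698] v=[0.1392 0.8552]
Step 5: x=[3.1173 6.8139] v=[0.2549 0.9762]

Answer: 3.1173 6.8139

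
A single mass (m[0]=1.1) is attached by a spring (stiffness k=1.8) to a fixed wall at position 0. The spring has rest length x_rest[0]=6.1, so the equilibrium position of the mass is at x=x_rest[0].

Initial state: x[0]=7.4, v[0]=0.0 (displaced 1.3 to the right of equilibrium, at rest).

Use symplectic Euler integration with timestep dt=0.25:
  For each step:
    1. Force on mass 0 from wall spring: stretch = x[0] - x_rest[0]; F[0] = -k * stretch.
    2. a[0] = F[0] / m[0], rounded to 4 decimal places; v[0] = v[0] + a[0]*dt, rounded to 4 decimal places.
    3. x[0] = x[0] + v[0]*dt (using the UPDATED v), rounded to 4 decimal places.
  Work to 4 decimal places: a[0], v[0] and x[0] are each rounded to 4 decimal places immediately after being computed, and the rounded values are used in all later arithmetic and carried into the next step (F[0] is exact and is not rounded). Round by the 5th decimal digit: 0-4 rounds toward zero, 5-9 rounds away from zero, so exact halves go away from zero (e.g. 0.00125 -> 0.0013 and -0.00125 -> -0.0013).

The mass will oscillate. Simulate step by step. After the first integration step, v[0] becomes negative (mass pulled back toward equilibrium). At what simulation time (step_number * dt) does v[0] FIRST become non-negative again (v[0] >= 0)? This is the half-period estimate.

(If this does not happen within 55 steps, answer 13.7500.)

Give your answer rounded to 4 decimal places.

Answer: 2.5000

Derivation:
Step 0: x=[7.4000] v=[0.0000]
Step 1: x=[7.2671] v=[-0.5318]
Step 2: x=[7.0148] v=[-1.0093]
Step 3: x=[6.6689] v=[-1.3835]
Step 4: x=[6.2649] v=[-1.6162]
Step 5: x=[5.8440] v=[-1.6837]
Step 6: x=[5.4493] v=[-1.5790]
Step 7: x=[5.1211] v=[-1.3128]
Step 8: x=[4.8930] v=[-0.9124]
Step 9: x=[4.7884] v=[-0.4186]
Step 10: x=[4.8179] v=[0.1180]
First v>=0 after going negative at step 10, time=2.5000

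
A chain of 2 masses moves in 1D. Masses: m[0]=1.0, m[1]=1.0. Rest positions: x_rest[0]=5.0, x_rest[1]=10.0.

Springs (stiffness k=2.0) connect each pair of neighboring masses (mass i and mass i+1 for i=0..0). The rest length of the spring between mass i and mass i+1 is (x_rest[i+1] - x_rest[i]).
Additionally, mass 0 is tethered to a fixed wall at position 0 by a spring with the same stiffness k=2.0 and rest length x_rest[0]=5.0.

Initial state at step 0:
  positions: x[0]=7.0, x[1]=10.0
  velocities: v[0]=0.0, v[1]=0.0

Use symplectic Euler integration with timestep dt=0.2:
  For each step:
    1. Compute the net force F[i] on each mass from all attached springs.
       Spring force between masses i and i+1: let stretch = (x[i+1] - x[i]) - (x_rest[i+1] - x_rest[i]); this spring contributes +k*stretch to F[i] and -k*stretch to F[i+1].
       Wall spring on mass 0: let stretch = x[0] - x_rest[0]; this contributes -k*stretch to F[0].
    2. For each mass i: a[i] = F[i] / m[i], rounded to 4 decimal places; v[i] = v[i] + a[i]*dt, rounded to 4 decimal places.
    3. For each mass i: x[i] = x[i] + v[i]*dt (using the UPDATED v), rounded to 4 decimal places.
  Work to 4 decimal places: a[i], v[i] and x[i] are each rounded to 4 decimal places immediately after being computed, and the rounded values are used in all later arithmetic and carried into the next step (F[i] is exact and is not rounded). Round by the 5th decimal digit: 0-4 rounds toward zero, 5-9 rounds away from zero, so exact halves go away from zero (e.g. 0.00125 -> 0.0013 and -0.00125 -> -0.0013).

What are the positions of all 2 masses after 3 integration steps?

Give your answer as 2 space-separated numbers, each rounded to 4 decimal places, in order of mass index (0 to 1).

Step 0: x=[7.0000 10.0000] v=[0.0000 0.0000]
Step 1: x=[6.6800 10.1600] v=[-1.6000 0.8000]
Step 2: x=[6.1040 10.4416] v=[-2.8800 1.4080]
Step 3: x=[5.3867 10.7762] v=[-3.5866 1.6730]

Answer: 5.3867 10.7762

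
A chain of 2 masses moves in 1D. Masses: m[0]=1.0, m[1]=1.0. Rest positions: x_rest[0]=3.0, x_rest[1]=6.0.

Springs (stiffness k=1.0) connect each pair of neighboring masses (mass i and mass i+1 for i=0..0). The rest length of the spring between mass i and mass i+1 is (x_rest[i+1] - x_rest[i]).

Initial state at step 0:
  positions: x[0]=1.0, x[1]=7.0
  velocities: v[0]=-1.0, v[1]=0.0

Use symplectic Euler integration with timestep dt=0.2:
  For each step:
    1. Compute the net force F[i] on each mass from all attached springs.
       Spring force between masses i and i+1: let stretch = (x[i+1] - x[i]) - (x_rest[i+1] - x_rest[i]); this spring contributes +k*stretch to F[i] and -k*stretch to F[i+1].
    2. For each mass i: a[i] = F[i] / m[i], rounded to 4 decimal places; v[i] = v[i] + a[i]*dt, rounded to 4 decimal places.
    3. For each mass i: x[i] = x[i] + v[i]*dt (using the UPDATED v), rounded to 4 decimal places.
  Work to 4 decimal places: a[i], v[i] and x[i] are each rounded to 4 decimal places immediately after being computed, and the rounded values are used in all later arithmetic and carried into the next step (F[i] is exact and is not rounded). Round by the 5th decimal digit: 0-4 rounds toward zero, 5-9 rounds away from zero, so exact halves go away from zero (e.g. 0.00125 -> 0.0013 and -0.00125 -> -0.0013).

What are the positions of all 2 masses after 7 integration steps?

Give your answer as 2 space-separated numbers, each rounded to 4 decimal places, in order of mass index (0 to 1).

Step 0: x=[1.0000 7.0000] v=[-1.0000 0.0000]
Step 1: x=[0.9200 6.8800] v=[-0.4000 -0.6000]
Step 2: x=[0.9584 6.6416] v=[0.1920 -1.1920]
Step 3: x=[1.1041 6.2959] v=[0.7286 -1.7286]
Step 4: x=[1.3375 5.8625] v=[1.1670 -2.1670]
Step 5: x=[1.6319 5.3681] v=[1.4720 -2.4720]
Step 6: x=[1.9557 4.8443] v=[1.6192 -2.6192]
Step 7: x=[2.2751 4.3249] v=[1.5969 -2.5969]

Answer: 2.2751 4.3249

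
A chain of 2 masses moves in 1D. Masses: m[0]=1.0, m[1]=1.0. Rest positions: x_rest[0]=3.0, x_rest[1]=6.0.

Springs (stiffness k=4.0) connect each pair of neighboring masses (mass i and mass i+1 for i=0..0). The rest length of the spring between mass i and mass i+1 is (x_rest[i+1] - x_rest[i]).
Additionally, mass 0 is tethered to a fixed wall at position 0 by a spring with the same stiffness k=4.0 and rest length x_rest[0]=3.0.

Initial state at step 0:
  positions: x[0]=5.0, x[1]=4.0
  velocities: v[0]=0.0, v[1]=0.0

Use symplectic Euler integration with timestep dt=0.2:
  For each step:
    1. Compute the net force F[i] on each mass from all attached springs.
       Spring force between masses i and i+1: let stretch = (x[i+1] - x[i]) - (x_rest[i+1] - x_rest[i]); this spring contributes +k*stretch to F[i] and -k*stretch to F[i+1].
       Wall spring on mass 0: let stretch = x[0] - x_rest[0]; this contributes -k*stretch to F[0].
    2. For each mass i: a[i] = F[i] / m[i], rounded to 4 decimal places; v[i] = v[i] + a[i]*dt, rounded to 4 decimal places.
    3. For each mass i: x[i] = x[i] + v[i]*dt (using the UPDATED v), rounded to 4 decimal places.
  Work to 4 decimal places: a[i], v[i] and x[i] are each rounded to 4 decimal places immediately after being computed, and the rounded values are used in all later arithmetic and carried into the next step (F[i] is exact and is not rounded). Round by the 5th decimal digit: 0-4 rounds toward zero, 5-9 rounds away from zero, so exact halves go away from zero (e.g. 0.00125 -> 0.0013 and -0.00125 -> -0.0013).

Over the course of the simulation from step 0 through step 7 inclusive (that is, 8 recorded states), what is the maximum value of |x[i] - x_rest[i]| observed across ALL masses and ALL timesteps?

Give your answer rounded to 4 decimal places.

Answer: 2.5881

Derivation:
Step 0: x=[5.0000 4.0000] v=[0.0000 0.0000]
Step 1: x=[4.0400 4.6400] v=[-4.8000 3.2000]
Step 2: x=[2.5296 5.6640] v=[-7.5520 5.1200]
Step 3: x=[1.1160 6.6665] v=[-7.0682 5.0125]
Step 4: x=[0.4119 7.2609] v=[-3.5206 2.9721]
Step 5: x=[0.7377 7.2395] v=[1.6291 -0.1071]
Step 6: x=[1.9858 6.6578] v=[6.2404 -2.9085]
Step 7: x=[3.6637 5.8086] v=[8.3894 -4.2461]
Max displacement = 2.5881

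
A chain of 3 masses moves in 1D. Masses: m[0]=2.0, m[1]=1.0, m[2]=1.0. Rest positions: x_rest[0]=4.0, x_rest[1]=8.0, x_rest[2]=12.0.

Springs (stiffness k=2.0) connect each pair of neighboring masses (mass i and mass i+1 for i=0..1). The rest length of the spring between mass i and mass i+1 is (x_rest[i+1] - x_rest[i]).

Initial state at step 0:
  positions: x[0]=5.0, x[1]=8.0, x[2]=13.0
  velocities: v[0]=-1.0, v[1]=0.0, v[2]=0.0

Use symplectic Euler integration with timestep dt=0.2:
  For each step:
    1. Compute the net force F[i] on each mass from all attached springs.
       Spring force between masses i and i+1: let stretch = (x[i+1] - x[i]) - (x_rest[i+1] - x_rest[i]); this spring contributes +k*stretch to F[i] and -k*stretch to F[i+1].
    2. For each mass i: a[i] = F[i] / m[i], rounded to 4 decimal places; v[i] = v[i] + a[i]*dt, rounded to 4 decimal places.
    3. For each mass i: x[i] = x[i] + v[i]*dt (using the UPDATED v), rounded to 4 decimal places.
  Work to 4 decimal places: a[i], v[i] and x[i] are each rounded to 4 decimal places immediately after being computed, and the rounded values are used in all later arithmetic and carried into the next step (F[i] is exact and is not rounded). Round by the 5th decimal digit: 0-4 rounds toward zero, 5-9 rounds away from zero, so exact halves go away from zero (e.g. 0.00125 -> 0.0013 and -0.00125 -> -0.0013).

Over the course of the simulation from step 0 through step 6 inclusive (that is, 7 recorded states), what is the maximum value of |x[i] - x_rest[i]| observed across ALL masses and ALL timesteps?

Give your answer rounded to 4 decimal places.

Step 0: x=[5.0000 8.0000 13.0000] v=[-1.0000 0.0000 0.0000]
Step 1: x=[4.7600 8.1600 12.9200] v=[-1.2000 0.8000 -0.4000]
Step 2: x=[4.4960 8.4288 12.7792] v=[-1.3200 1.3440 -0.7040]
Step 3: x=[4.2293 8.7310 12.6104] v=[-1.3334 1.5110 -0.8442]
Step 4: x=[3.9827 8.9834 12.4512] v=[-1.2331 1.2621 -0.7960]
Step 5: x=[3.7761 9.1132 12.3346] v=[-1.0330 0.6489 -0.5831]
Step 6: x=[3.6230 9.0737 12.2803] v=[-0.7656 -0.1974 -0.2717]
Max displacement = 1.1132

Answer: 1.1132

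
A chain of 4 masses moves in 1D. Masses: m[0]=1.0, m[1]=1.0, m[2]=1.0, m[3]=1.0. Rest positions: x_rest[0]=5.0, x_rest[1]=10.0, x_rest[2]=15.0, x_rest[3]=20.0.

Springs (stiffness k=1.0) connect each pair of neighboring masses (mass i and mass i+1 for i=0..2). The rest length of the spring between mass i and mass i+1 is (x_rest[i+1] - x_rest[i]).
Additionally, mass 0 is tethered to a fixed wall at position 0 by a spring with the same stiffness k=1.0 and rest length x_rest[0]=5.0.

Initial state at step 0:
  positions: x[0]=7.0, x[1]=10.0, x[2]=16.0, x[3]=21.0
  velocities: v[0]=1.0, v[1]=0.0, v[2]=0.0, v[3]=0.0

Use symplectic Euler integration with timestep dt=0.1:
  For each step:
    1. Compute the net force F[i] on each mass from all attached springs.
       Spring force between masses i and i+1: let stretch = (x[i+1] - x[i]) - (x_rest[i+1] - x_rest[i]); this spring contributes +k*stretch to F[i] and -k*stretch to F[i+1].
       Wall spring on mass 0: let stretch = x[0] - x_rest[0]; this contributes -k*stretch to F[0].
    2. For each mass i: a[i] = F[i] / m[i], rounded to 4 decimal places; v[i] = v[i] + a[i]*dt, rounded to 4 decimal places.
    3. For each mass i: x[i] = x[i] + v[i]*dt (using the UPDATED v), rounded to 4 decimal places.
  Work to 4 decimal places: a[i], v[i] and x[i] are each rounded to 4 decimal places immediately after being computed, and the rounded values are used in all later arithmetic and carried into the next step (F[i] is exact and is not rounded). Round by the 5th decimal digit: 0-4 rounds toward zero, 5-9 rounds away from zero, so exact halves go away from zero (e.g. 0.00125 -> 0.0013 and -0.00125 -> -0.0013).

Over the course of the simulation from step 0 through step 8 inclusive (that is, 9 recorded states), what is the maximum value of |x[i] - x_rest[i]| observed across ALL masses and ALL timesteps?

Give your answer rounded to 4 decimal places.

Answer: 2.0791

Derivation:
Step 0: x=[7.0000 10.0000 16.0000 21.0000] v=[1.0000 0.0000 0.0000 0.0000]
Step 1: x=[7.0600 10.0300 15.9900 21.0000] v=[0.6000 0.3000 -0.1000 0.0000]
Step 2: x=[7.0791 10.0899 15.9705 20.9999] v=[0.1910 0.5990 -0.1950 -0.0010]
Step 3: x=[7.0575 10.1785 15.9425 20.9995] v=[-0.2158 0.8860 -0.2801 -0.0039]
Step 4: x=[6.9966 10.2935 15.9074 20.9985] v=[-0.6095 1.1503 -0.3508 -0.0096]
Step 5: x=[6.8987 10.4317 15.8671 20.9966] v=[-0.9795 1.3820 -0.4031 -0.0187]
Step 6: x=[6.7671 10.5889 15.8237 20.9934] v=[-1.3161 1.5722 -0.4337 -0.0317]
Step 7: x=[6.6060 10.7603 15.7797 20.9885] v=[-1.6106 1.7135 -0.4402 -0.0487]
Step 8: x=[6.4204 10.9403 15.7376 20.9815] v=[-1.8558 1.8000 -0.4213 -0.0696]
Max displacement = 2.0791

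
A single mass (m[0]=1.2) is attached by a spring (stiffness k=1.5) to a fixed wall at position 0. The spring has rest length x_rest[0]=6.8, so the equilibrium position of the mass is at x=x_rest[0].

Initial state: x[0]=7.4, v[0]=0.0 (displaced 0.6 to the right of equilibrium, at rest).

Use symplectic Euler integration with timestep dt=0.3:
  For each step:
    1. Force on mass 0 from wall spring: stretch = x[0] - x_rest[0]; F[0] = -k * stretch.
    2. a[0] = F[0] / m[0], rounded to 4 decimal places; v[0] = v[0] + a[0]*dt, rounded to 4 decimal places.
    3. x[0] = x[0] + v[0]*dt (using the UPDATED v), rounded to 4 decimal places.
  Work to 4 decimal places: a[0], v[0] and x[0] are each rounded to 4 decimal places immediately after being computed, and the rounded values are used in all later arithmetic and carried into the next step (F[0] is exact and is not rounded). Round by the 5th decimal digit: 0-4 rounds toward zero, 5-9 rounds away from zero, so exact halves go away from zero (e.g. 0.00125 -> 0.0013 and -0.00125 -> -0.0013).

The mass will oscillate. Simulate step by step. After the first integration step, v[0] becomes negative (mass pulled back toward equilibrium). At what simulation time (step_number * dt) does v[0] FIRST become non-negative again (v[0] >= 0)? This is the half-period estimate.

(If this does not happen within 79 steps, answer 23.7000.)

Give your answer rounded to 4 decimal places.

Answer: 3.0000

Derivation:
Step 0: x=[7.4000] v=[0.0000]
Step 1: x=[7.3325] v=[-0.2250]
Step 2: x=[7.2051] v=[-0.4247]
Step 3: x=[7.0321] v=[-0.5766]
Step 4: x=[6.8330] v=[-0.6636]
Step 5: x=[6.6302] v=[-0.6760]
Step 6: x=[6.4465] v=[-0.6123]
Step 7: x=[6.3026] v=[-0.4797]
Step 8: x=[6.2146] v=[-0.2932]
Step 9: x=[6.1925] v=[-0.0737]
Step 10: x=[6.2387] v=[0.1541]
First v>=0 after going negative at step 10, time=3.0000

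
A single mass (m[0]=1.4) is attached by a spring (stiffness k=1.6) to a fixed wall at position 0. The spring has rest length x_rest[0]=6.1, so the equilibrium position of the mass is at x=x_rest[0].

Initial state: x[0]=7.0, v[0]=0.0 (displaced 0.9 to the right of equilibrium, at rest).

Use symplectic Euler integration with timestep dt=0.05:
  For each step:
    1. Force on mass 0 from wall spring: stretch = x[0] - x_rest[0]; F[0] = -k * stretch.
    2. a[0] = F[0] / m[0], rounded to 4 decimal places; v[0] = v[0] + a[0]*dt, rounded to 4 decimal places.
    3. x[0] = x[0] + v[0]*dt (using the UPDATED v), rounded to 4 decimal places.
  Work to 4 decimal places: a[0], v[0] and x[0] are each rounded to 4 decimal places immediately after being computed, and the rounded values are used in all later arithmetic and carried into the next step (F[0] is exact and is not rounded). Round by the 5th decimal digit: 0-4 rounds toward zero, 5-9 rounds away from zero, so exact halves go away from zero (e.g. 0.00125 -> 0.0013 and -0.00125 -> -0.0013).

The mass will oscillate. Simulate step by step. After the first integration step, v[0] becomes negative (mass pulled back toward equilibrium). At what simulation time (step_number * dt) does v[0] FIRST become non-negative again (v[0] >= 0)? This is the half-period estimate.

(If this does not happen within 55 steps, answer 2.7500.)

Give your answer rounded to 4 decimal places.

Answer: 2.7500

Derivation:
Step 0: x=[7.0000] v=[0.0000]
Step 1: x=[6.9974] v=[-0.0514]
Step 2: x=[6.9923] v=[-0.1027]
Step 3: x=[6.9846] v=[-0.1537]
Step 4: x=[6.9744] v=[-0.2043]
Step 5: x=[6.9617] v=[-0.2543]
Step 6: x=[6.9465] v=[-0.3035]
Step 7: x=[6.9289] v=[-0.3519]
Step 8: x=[6.9089] v=[-0.3993]
Step 9: x=[6.8866] v=[-0.4455]
Step 10: x=[6.8621] v=[-0.4905]
Step 11: x=[6.8354] v=[-0.5341]
Step 12: x=[6.8066] v=[-0.5761]
Step 13: x=[6.7758] v=[-0.6165]
Step 14: x=[6.7430] v=[-0.6551]
Step 15: x=[6.7084] v=[-0.6918]
Step 16: x=[6.6721] v=[-0.7266]
Step 17: x=[6.6341] v=[-0.7593]
Step 18: x=[6.5946] v=[-0.7898]
Step 19: x=[6.5537] v=[-0.8181]
Step 20: x=[6.5115] v=[-0.8440]
Step 21: x=[6.4681] v=[-0.8675]
Step 22: x=[6.4237] v=[-0.8885]
Step 23: x=[6.3784] v=[-0.9070]
Step 24: x=[6.3323] v=[-0.9229]
Step 25: x=[6.2855] v=[-0.9362]
Step 26: x=[6.2382] v=[-0.9468]
Step 27: x=[6.1905] v=[-0.9547]
Step 28: x=[6.1425] v=[-0.9599]
Step 29: x=[6.0944] v=[-0.9623]
Step 30: x=[6.0463] v=[-0.9620]
Step 31: x=[5.9984] v=[-0.9589]
Step 32: x=[5.9507] v=[-0.9531]
Step 33: x=[5.9035] v=[-0.9446]
Step 34: x=[5.8568] v=[-0.9334]
Step 35: x=[5.8108] v=[-0.9195]
Step 36: x=[5.7657] v=[-0.9030]
Step 37: x=[5.7215] v=[-0.8839]
Step 38: x=[5.6784] v=[-0.8623]
Step 39: x=[5.6365] v=[-0.8382]
Step 40: x=[5.5959] v=[-0.8117]
Step 41: x=[5.5568] v=[-0.7829]
Step 42: x=[5.5192] v=[-0.7519]
Step 43: x=[5.4833] v=[-0.7187]
Step 44: x=[5.4491] v=[-0.6835]
Step 45: x=[5.4168] v=[-0.6463]
Step 46: x=[5.3864] v=[-0.6073]
Step 47: x=[5.3581] v=[-0.5665]
Step 48: x=[5.3319] v=[-0.5241]
Step 49: x=[5.3079] v=[-0.4802]
Step 50: x=[5.2862] v=[-0.4349]
Step 51: x=[5.2668] v=[-0.3884]
Step 52: x=[5.2498] v=[-0.3408]
Step 53: x=[5.2352] v=[-0.2922]
Step 54: x=[5.2231] v=[-0.2428]
Step 55: x=[5.2135] v=[-0.1927]
v[0] did not become non-negative within 55 steps; using fallback time=2.7500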